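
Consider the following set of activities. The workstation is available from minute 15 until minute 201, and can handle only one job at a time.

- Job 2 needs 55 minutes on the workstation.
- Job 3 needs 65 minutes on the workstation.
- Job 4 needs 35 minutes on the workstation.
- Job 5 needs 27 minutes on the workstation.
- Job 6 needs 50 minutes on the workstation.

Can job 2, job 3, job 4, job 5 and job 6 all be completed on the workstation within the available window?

The workstation window is 201 − 15 = 186 minutes.
Running back to back, the jobs need 55 + 65 + 35 + 27 + 50 = 232 minutes on the workstation.
Since 232 > 186, they cannot all fit.

No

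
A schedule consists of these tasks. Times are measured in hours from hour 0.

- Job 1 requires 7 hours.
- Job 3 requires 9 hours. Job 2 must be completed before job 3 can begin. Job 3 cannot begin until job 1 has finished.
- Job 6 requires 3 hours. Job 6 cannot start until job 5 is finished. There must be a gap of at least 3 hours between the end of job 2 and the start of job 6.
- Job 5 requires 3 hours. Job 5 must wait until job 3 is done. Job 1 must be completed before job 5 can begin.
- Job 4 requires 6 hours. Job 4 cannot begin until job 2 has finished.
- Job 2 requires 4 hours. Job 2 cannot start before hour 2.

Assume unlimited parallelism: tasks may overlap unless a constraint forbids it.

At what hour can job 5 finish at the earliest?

After its own release at hour 2, job 2 can start at hour 2 and finishes at hour 6.
Job 1 has no prerequisites, so it starts at hour 0 and finishes at hour 7.
For job 3: job 2 (finishes hour 6); job 1 (finishes hour 7). Taking the maximum gives a start of hour 7, and it finishes at 7 + 9 = hour 16.
Job 5 needs all of job 3 (finishes hour 16); job 1 (finishes hour 7). That puts its earliest start at hour 16; it finishes at 16 + 3 = hour 19.

19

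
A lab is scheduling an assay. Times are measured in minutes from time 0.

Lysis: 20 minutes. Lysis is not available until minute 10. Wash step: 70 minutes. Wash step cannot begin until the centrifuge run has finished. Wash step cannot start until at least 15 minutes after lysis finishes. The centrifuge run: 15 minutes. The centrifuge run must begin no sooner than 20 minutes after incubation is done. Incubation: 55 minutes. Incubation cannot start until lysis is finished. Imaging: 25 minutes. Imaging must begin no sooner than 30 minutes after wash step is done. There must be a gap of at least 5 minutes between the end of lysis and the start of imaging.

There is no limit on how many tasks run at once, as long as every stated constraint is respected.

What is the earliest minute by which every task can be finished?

245

After its own release at minute 10, lysis can start at minute 10 and finishes at minute 30.
Incubation waits on lysis (finishes minute 30), so it starts at minute 30 and finishes at 30 + 55 = minute 85.
The centrifuge run cannot begin until incubation (finishes minute 85, plus 20-minute gap → minute 105). It runs from minute 105 to 105 + 15 = minute 120.
Wash step needs all of the centrifuge run (finishes minute 120); lysis (finishes minute 30, plus 15-minute gap → minute 45). That puts its earliest start at minute 120; it finishes at 120 + 70 = minute 190.
For imaging: wash step (finishes minute 190, plus 30-minute gap → minute 220); lysis (finishes minute 30, plus 5-minute gap → minute 35). Taking the maximum gives a start of minute 220, and it finishes at 220 + 25 = minute 245.
All tasks are finished once the last one completes. Finish times: Lysis at 30, Incubation at 85, The centrifuge run at 120, Wash step at 190, Imaging at 245. The latest is minute 245.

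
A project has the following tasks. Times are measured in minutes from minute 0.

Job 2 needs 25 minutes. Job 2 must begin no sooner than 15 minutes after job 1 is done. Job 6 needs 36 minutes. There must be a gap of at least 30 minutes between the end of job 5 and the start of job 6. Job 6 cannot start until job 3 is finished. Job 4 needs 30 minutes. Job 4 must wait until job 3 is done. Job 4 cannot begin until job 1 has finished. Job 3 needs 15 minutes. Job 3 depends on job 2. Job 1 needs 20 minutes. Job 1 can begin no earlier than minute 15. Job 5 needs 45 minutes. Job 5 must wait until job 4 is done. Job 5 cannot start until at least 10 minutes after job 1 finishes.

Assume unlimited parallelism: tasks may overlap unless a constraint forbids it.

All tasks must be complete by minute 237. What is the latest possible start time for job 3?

Job 6 must finish by minute 237; it takes 36 minutes, so it must start by 237 − 36 = minute 201.
Job 5 has to be done before job 6 (must start by minute 201, minus 30-minute gap → minute 171). That means finishing by minute 171, i.e. starting by 171 − 45 = minute 126.
Since job 5 (must start by minute 126) depends on it, job 4 must finish by minute 126. Backing off its 30-minute duration gives a latest start of minute 96.
Job 3 feeds job 4 (must start by minute 96); job 6 (must start by minute 201). Taking the minimum, job 3 must finish by minute 96 and start by 96 − 15 = minute 81.

81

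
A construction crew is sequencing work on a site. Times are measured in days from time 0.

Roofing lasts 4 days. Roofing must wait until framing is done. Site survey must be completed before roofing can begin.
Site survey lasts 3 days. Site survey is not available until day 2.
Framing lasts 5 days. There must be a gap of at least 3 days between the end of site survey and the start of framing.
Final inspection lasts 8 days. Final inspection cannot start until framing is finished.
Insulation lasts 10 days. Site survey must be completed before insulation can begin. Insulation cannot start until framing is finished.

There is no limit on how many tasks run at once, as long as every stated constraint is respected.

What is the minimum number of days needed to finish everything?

After its own release at day 2, site survey can start at day 2 and finishes at day 5.
Framing waits on site survey (finishes day 5, plus 3-day gap → day 8), so it starts at day 8 and finishes at 8 + 5 = day 13.
Final inspection waits on framing (finishes day 13), so it starts at day 13 and finishes at 13 + 8 = day 21.
Insulation needs all of site survey (finishes day 5); framing (finishes day 13). That puts its earliest start at day 13; it finishes at 13 + 10 = day 23.
Roofing cannot start until framing (finishes day 13); site survey (finishes day 5). The controlling bound is day 13, so roofing finishes at 13 + 4 = day 17.
All tasks are finished once the last one completes. Finish times: Site survey at 5, Framing at 13, Roofing at 17, Insulation at 23, Final inspection at 21. The latest is day 23.

23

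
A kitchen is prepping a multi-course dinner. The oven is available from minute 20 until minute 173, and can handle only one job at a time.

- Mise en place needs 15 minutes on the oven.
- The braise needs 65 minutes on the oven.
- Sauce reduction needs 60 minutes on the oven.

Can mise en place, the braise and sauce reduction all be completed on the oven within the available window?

Yes

The oven window is 173 − 20 = 153 minutes.
Running back to back, the jobs need 15 + 65 + 60 = 140 minutes on the oven.
Since 140 ≤ 153, they fit within the window.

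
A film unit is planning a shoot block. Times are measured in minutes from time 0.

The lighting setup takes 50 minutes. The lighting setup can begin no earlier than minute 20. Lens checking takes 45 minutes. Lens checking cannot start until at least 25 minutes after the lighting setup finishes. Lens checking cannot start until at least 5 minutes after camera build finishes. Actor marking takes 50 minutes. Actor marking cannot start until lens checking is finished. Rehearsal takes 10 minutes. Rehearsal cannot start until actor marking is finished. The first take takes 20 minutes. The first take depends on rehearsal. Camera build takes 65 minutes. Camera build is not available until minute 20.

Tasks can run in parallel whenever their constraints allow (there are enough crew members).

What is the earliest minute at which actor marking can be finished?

Camera build cannot begin until its own release at minute 20. It runs from minute 20 to 20 + 65 = minute 85.
The lighting setup cannot begin until its own release at minute 20. It runs from minute 20 to 20 + 50 = minute 70.
Lens checking cannot start until the lighting setup (finishes minute 70, plus 25-minute gap → minute 95); camera build (finishes minute 85, plus 5-minute gap → minute 90). The controlling bound is minute 95, so lens checking finishes at 95 + 45 = minute 140.
After lens checking (finishes minute 140), actor marking can start at minute 140 and finishes at minute 190.

190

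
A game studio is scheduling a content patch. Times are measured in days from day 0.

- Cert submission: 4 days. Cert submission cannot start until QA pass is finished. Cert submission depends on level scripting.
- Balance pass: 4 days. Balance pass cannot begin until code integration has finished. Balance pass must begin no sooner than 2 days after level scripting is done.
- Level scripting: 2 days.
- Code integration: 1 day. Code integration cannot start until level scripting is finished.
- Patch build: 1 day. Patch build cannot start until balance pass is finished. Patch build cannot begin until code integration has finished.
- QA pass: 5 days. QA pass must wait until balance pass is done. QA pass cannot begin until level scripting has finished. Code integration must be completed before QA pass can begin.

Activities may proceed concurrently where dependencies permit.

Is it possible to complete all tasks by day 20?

Nothing blocks level scripting, so it runs from day 0 to day 2.
After level scripting (finishes day 2), code integration can start at day 2 and finishes at day 3.
Balance pass cannot start until code integration (finishes day 3); level scripting (finishes day 2, plus 2-day gap → day 4). The controlling bound is day 4, so balance pass finishes at 4 + 4 = day 8.
Patch build cannot start until balance pass (finishes day 8); code integration (finishes day 3). The controlling bound is day 8, so patch build finishes at 8 + 1 = day 9.
QA pass has to wait for balance pass (finishes day 8); level scripting (finishes day 2); code integration (finishes day 3). The latest of these is day 8, so QA pass runs day 8 to 8 + 5 = day 13.
Cert submission cannot start until QA pass (finishes day 13); level scripting (finishes day 2). The controlling bound is day 13, so cert submission finishes at 13 + 4 = day 17.
Every task is finished by day 17, which is no later than the deadline of 20, so the schedule is feasible.

Yes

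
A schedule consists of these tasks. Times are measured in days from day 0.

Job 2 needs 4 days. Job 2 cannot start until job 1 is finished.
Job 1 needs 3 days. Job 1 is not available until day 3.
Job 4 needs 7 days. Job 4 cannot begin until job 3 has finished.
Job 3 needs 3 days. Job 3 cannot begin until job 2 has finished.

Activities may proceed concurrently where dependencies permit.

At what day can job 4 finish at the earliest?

20

After its own release at day 3, job 1 can start at day 3 and finishes at day 6.
Job 2 cannot begin until job 1 (finishes day 6). It runs from day 6 to 6 + 4 = day 10.
Job 3 cannot begin until job 2 (finishes day 10). It runs from day 10 to 10 + 3 = day 13.
Job 4 cannot begin until job 3 (finishes day 13). It runs from day 13 to 13 + 7 = day 20.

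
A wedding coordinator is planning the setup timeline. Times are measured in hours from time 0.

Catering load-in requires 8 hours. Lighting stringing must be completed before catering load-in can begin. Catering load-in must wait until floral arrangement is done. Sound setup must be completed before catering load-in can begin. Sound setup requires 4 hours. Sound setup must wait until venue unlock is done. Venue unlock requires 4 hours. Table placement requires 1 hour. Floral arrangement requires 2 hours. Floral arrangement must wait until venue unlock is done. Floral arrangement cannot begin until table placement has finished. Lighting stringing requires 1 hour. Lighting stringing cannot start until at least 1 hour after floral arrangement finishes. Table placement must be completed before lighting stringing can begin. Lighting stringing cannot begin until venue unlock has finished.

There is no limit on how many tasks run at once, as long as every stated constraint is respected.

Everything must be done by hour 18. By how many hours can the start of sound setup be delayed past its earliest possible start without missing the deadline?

Venue unlock has no prerequisites, so it starts at hour 0 and finishes at hour 4.
Sound setup waits on venue unlock (finishes hour 4), so it starts at hour 4 and finishes at 4 + 4 = hour 8.

Working backward from the deadline:
Nothing follows catering load-in; the deadline of hour 18 is its only limit. It must start by 18 − 8 = hour 10.
Sound setup feeds into catering load-in (must start by hour 10); so sound setup must finish by hour 10 and therefore start by hour 6.
So sound setup can start as early as hour 4 and as late as hour 6, giving 6 − 4 = 2 hours of slack.

2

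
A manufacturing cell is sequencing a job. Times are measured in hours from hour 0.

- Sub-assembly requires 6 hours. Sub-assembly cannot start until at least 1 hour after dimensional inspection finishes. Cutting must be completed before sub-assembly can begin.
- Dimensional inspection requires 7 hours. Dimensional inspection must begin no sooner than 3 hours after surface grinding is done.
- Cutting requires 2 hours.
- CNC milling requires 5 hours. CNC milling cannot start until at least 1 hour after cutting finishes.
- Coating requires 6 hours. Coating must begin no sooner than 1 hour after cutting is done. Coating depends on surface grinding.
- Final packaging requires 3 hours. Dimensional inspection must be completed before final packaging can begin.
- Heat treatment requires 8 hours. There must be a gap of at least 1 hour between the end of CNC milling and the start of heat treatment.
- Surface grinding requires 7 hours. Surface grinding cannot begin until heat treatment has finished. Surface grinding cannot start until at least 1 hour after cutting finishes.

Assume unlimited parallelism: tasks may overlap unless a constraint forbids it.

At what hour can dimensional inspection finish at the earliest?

34

Cutting has no prerequisites, so it starts at hour 0 and finishes at hour 2.
CNC milling cannot begin until cutting (finishes hour 2, plus 1-hour gap → hour 3). It runs from hour 3 to 3 + 5 = hour 8.
Heat treatment cannot begin until CNC milling (finishes hour 8, plus 1-hour gap → hour 9). It runs from hour 9 to 9 + 8 = hour 17.
For surface grinding: heat treatment (finishes hour 17); cutting (finishes hour 2, plus 1-hour gap → hour 3). Taking the maximum gives a start of hour 17, and it finishes at 17 + 7 = hour 24.
After surface grinding (finishes hour 24, plus 3-hour gap → hour 27), dimensional inspection can start at hour 27 and finishes at hour 34.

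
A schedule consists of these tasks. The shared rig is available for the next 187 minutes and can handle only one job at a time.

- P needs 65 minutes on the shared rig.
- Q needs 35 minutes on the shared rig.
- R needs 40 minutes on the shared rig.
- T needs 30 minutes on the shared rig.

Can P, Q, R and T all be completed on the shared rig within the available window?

Yes

Running back to back, the jobs need 65 + 35 + 40 + 30 = 170 minutes on the shared rig.
Since 170 ≤ 187, they fit within the window.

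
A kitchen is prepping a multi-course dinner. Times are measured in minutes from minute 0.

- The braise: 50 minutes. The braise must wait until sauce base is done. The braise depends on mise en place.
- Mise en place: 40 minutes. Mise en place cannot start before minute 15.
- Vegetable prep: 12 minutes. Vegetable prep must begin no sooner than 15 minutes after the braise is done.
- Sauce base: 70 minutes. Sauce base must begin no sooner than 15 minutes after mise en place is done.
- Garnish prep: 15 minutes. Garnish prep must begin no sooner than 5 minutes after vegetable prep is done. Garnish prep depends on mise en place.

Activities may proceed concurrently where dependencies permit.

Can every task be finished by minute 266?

After its own release at minute 15, mise en place can start at minute 15 and finishes at minute 55.
Sauce base waits on mise en place (finishes minute 55, plus 15-minute gap → minute 70), so it starts at minute 70 and finishes at 70 + 70 = minute 140.
For the braise: sauce base (finishes minute 140); mise en place (finishes minute 55). Taking the maximum gives a start of minute 140, and it finishes at 140 + 50 = minute 190.
Vegetable prep cannot begin until the braise (finishes minute 190, plus 15-minute gap → minute 205). It runs from minute 205 to 205 + 12 = minute 217.
Garnish prep cannot start until vegetable prep (finishes minute 217, plus 5-minute gap → minute 222); mise en place (finishes minute 55). The controlling bound is minute 222, so garnish prep finishes at 222 + 15 = minute 237.
Every task is finished by minute 237, which is no later than the deadline of 266, so the schedule is feasible.

Yes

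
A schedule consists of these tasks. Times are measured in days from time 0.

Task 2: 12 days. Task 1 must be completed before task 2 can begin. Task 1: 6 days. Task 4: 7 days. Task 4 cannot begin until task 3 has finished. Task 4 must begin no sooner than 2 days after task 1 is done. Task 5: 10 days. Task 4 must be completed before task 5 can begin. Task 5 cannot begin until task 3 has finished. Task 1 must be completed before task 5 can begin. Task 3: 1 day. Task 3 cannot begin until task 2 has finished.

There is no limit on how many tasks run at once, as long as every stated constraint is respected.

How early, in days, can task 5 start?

26

Nothing blocks task 1, so it runs from day 0 to day 6.
Task 2 waits on task 1 (finishes day 6), so it starts at day 6 and finishes at 6 + 12 = day 18.
Task 3 waits on task 2 (finishes day 18), so it starts at day 18 and finishes at 18 + 1 = day 19.
Task 4 needs all of task 3 (finishes day 19); task 1 (finishes day 6, plus 2-day gap → day 8). That puts its earliest start at day 19; it finishes at 19 + 7 = day 26.
Task 5 waits on task 4 (finishes day 26); task 3 (finishes day 19); task 1 (finishes day 6). The latest of these is day 26, which is the earliest task 5 can start.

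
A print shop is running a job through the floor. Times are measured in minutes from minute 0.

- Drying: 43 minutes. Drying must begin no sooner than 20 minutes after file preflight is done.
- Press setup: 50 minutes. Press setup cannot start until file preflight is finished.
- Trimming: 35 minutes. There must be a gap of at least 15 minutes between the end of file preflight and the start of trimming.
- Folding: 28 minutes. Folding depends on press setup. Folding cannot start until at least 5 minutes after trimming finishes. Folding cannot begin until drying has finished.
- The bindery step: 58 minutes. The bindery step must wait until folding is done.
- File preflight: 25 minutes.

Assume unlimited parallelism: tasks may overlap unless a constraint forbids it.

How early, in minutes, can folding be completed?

116

Nothing blocks file preflight, so it runs from minute 0 to minute 25.
Trimming waits on file preflight (finishes minute 25, plus 15-minute gap → minute 40), so it starts at minute 40 and finishes at 40 + 35 = minute 75.
Drying cannot begin until file preflight (finishes minute 25, plus 20-minute gap → minute 45). It runs from minute 45 to 45 + 43 = minute 88.
Press setup waits on file preflight (finishes minute 25), so it starts at minute 25 and finishes at 25 + 50 = minute 75.
Folding has to wait for press setup (finishes minute 75); trimming (finishes minute 75, plus 5-minute gap → minute 80); drying (finishes minute 88). The latest of these is minute 88, so folding runs minute 88 to 88 + 28 = minute 116.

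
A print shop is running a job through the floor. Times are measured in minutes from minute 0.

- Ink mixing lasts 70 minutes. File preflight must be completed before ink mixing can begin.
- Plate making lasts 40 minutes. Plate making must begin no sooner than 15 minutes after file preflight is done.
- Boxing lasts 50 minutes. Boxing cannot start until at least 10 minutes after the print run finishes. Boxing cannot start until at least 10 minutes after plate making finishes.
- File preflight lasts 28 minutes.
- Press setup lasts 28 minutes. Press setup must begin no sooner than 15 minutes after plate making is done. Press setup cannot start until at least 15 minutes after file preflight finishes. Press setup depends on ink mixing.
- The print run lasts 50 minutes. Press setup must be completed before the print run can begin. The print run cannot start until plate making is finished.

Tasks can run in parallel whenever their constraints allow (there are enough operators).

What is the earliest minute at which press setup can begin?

98

Nothing blocks file preflight, so it runs from minute 0 to minute 28.
Ink mixing cannot begin until file preflight (finishes minute 28). It runs from minute 28 to 28 + 70 = minute 98.
Plate making waits on file preflight (finishes minute 28, plus 15-minute gap → minute 43), so it starts at minute 43 and finishes at 43 + 40 = minute 83.
Press setup waits on plate making (finishes minute 83, plus 15-minute gap → minute 98); file preflight (finishes minute 28, plus 15-minute gap → minute 43); ink mixing (finishes minute 98). The latest of these is minute 98, which is the earliest press setup can start.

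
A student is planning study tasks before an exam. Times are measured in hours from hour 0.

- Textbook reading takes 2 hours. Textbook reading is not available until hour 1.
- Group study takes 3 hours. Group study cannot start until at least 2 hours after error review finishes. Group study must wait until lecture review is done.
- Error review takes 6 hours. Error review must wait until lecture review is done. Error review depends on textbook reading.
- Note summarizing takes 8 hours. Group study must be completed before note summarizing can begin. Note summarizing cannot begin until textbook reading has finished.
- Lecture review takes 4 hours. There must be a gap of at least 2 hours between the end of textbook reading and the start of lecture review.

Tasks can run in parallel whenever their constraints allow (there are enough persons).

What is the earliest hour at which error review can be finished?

15

Textbook reading waits on its own release at hour 1, so it starts at hour 1 and finishes at 1 + 2 = hour 3.
Lecture review cannot begin until textbook reading (finishes hour 3, plus 2-hour gap → hour 5). It runs from hour 5 to 5 + 4 = hour 9.
Error review cannot start until lecture review (finishes hour 9); textbook reading (finishes hour 3). The controlling bound is hour 9, so error review finishes at 9 + 6 = hour 15.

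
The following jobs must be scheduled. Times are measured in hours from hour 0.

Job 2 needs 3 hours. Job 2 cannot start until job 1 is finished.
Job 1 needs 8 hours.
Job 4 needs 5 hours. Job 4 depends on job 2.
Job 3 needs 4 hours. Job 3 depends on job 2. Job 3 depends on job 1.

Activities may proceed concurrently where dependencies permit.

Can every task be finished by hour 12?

No

Nothing blocks job 1, so it runs from hour 0 to hour 8.
Job 2 waits on job 1 (finishes hour 8), so it starts at hour 8 and finishes at 8 + 3 = hour 11.
After job 2 (finishes hour 11), job 4 can start at hour 11 and finishes at hour 16.
Job 3 has to wait for job 2 (finishes hour 11); job 1 (finishes hour 8). The latest of these is hour 11, so job 3 runs hour 11 to 11 + 4 = hour 15.
The earliest everything can be done is hour 16, which is after the deadline of 12, so it is not possible.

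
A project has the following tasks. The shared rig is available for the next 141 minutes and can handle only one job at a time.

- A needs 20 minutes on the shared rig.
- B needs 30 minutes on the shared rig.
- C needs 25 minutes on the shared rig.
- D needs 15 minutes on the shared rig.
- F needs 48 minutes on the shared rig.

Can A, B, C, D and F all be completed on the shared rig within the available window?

Yes

Running back to back, the jobs need 20 + 30 + 25 + 15 + 48 = 138 minutes on the shared rig.
Since 138 ≤ 141, they fit within the window.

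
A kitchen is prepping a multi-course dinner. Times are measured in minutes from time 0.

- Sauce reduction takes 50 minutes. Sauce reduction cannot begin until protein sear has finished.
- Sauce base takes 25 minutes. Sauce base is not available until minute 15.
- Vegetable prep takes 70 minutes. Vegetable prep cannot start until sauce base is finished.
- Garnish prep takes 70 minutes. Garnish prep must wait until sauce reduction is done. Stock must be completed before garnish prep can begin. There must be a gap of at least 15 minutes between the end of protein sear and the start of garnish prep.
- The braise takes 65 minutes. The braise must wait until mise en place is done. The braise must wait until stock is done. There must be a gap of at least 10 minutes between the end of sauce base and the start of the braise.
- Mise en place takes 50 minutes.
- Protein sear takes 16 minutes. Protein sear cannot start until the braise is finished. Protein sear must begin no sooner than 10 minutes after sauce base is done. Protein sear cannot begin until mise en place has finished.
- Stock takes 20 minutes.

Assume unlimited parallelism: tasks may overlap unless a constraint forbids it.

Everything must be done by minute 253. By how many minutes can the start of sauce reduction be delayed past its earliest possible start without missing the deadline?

Sauce base cannot begin until its own release at minute 15. It runs from minute 15 to 15 + 25 = minute 40.
Nothing blocks stock, so it runs from minute 0 to minute 20.
Mise en place can start immediately at minute 0; it finishes at minute 50.
For the braise: mise en place (finishes minute 50); stock (finishes minute 20); sauce base (finishes minute 40, plus 10-minute gap → minute 50). Taking the maximum gives a start of minute 50, and it finishes at 50 + 65 = minute 115.
Protein sear needs all of the braise (finishes minute 115); sauce base (finishes minute 40, plus 10-minute gap → minute 50); mise en place (finishes minute 50). That puts its earliest start at minute 115; it finishes at 115 + 16 = minute 131.
Sauce reduction cannot begin until protein sear (finishes minute 131). It runs from minute 131 to 131 + 50 = minute 181.

Working backward from the deadline:
Garnish prep must finish by minute 253; it takes 70 minutes, so it must start by 253 − 70 = minute 183.
Sauce reduction feeds into garnish prep (must start by minute 183); so sauce reduction must finish by minute 183 and therefore start by minute 133.
So sauce reduction can start as early as minute 131 and as late as minute 133, giving 133 − 131 = 2 minutes of slack.

2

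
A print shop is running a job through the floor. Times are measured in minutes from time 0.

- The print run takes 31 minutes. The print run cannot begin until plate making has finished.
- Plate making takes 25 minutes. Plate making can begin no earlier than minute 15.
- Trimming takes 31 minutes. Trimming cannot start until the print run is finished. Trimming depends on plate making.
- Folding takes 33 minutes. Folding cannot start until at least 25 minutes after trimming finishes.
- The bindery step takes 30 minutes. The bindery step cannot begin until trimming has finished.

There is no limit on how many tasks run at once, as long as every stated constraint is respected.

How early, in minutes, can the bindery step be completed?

132

Plate making waits on its own release at minute 15, so it starts at minute 15 and finishes at 15 + 25 = minute 40.
The print run waits on plate making (finishes minute 40), so it starts at minute 40 and finishes at 40 + 31 = minute 71.
Trimming needs all of the print run (finishes minute 71); plate making (finishes minute 40). That puts its earliest start at minute 71; it finishes at 71 + 31 = minute 102.
The bindery step cannot begin until trimming (finishes minute 102). It runs from minute 102 to 102 + 30 = minute 132.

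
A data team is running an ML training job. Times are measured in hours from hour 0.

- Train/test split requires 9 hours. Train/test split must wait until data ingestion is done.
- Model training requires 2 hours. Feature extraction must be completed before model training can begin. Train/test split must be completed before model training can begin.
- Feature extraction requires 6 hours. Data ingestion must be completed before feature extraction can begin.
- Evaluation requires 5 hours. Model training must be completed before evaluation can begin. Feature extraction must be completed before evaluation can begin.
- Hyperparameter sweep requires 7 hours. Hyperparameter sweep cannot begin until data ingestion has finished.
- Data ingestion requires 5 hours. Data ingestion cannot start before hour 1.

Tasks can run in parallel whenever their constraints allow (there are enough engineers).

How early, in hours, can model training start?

Data ingestion waits on its own release at hour 1, so it starts at hour 1 and finishes at 1 + 5 = hour 6.
Train/test split cannot begin until data ingestion (finishes hour 6). It runs from hour 6 to 6 + 9 = hour 15.
After data ingestion (finishes hour 6), feature extraction can start at hour 6 and finishes at hour 12.
Model training waits on feature extraction (finishes hour 12); train/test split (finishes hour 15). The latest of these is hour 15, which is the earliest model training can start.

15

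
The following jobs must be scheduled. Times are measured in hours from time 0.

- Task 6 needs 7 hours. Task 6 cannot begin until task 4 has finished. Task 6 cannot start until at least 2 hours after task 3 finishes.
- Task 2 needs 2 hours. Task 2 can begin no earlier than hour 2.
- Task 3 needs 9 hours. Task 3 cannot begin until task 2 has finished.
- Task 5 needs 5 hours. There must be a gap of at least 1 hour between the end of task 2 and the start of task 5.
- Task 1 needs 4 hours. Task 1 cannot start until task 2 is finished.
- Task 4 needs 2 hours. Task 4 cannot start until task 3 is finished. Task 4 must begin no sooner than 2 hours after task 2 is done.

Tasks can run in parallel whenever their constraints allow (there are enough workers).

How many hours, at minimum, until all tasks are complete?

22

Task 2 cannot begin until its own release at hour 2. It runs from hour 2 to 2 + 2 = hour 4.
Task 5 cannot begin until task 2 (finishes hour 4, plus 1-hour gap → hour 5). It runs from hour 5 to 5 + 5 = hour 10.
Task 3 cannot begin until task 2 (finishes hour 4). It runs from hour 4 to 4 + 9 = hour 13.
Task 4 cannot start until task 3 (finishes hour 13); task 2 (finishes hour 4, plus 2-hour gap → hour 6). The controlling bound is hour 13, so task 4 finishes at 13 + 2 = hour 15.
Task 6 cannot start until task 4 (finishes hour 15); task 3 (finishes hour 13, plus 2-hour gap → hour 15). The controlling bound is hour 15, so task 6 finishes at 15 + 7 = hour 22.
Task 1 waits on task 2 (finishes hour 4), so it starts at hour 4 and finishes at 4 + 4 = hour 8.
All tasks are finished once the last one completes. Finish times: Task 1 at 8, Task 2 at 4, Task 3 at 13, Task 4 at 15, Task 5 at 10, Task 6 at 22. The latest is hour 22.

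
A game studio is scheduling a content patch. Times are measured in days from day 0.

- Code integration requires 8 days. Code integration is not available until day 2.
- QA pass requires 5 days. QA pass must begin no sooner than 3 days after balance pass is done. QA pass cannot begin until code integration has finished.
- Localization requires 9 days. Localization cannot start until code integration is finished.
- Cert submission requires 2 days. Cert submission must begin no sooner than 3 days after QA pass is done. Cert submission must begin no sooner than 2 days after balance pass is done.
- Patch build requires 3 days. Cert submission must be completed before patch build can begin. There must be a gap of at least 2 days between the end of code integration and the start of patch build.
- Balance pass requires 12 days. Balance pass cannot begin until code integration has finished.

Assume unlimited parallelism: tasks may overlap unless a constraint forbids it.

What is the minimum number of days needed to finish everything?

38

After its own release at day 2, code integration can start at day 2 and finishes at day 10.
Localization cannot begin until code integration (finishes day 10). It runs from day 10 to 10 + 9 = day 19.
Balance pass cannot begin until code integration (finishes day 10). It runs from day 10 to 10 + 12 = day 22.
QA pass cannot start until balance pass (finishes day 22, plus 3-day gap → day 25); code integration (finishes day 10). The controlling bound is day 25, so QA pass finishes at 25 + 5 = day 30.
Cert submission has to wait for QA pass (finishes day 30, plus 3-day gap → day 33); balance pass (finishes day 22, plus 2-day gap → day 24). The latest of these is day 33, so cert submission runs day 33 to 33 + 2 = day 35.
Patch build has to wait for cert submission (finishes day 35); code integration (finishes day 10, plus 2-day gap → day 12). The latest of these is day 35, so patch build runs day 35 to 35 + 3 = day 38.
All tasks are finished once the last one completes. Finish times: Code integration at 10, Balance pass at 22, Localization at 19, QA pass at 30, Cert submission at 35, Patch build at 38. The latest is day 38.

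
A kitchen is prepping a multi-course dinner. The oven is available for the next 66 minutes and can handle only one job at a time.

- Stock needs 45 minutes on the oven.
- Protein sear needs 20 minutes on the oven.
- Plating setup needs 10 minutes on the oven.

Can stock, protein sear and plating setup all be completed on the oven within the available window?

Running back to back, the jobs need 45 + 20 + 10 = 75 minutes on the oven.
Since 75 > 66, they cannot all fit.

No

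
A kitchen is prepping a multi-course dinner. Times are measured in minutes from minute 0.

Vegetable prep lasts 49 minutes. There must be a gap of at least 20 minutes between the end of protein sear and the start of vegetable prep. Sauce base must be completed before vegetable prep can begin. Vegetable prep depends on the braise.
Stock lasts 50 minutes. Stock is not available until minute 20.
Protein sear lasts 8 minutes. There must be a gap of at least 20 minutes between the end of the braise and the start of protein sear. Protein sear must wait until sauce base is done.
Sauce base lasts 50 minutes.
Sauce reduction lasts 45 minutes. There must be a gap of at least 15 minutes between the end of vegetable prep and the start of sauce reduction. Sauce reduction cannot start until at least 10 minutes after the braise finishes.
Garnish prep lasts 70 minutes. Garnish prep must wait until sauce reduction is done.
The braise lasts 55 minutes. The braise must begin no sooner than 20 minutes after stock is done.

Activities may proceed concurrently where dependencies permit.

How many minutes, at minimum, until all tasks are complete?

372

Sauce base has no prerequisites, so it starts at minute 0 and finishes at minute 50.
After its own release at minute 20, stock can start at minute 20 and finishes at minute 70.
After stock (finishes minute 70, plus 20-minute gap → minute 90), the braise can start at minute 90 and finishes at minute 145.
Protein sear needs all of the braise (finishes minute 145, plus 20-minute gap → minute 165); sauce base (finishes minute 50). That puts its earliest start at minute 165; it finishes at 165 + 8 = minute 173.
Vegetable prep cannot start until protein sear (finishes minute 173, plus 20-minute gap → minute 193); sauce base (finishes minute 50); the braise (finishes minute 145). The controlling bound is minute 193, so vegetable prep finishes at 193 + 49 = minute 242.
For sauce reduction: vegetable prep (finishes minute 242, plus 15-minute gap → minute 257); the braise (finishes minute 145, plus 10-minute gap → minute 155). Taking the maximum gives a start of minute 257, and it finishes at 257 + 45 = minute 302.
Garnish prep cannot begin until sauce reduction (finishes minute 302). It runs from minute 302 to 302 + 70 = minute 372.
All tasks are finished once the last one completes. Finish times: Stock at 70, Sauce base at 50, The braise at 145, Protein sear at 173, Vegetable prep at 242, Sauce reduction at 302, Garnish prep at 372. The latest is minute 372.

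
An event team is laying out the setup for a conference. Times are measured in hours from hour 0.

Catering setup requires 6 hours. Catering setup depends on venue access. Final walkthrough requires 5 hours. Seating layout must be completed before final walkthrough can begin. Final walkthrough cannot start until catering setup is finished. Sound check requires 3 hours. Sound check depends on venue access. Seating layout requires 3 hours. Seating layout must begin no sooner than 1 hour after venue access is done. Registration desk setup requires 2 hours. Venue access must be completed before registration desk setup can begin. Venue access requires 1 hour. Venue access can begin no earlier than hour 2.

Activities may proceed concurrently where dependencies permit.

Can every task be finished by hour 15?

Venue access waits on its own release at hour 2, so it starts at hour 2 and finishes at 2 + 1 = hour 3.
Sound check waits on venue access (finishes hour 3), so it starts at hour 3 and finishes at 3 + 3 = hour 6.
Catering setup cannot begin until venue access (finishes hour 3). It runs from hour 3 to 3 + 6 = hour 9.
Registration desk setup cannot begin until venue access (finishes hour 3). It runs from hour 3 to 3 + 2 = hour 5.
Seating layout waits on venue access (finishes hour 3, plus 1-hour gap → hour 4), so it starts at hour 4 and finishes at 4 + 3 = hour 7.
Final walkthrough has to wait for seating layout (finishes hour 7); catering setup (finishes hour 9). The latest of these is hour 9, so final walkthrough runs hour 9 to 9 + 5 = hour 14.
Every task is finished by hour 14, which is no later than the deadline of 15, so the schedule is feasible.

Yes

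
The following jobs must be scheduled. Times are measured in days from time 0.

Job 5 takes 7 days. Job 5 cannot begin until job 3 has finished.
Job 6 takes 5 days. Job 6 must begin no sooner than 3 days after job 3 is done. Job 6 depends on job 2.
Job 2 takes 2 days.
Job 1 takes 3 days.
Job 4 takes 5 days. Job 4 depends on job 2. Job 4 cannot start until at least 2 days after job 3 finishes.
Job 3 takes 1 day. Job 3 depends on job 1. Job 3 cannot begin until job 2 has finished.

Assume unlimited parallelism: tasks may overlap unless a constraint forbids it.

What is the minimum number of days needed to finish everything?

Nothing blocks job 2, so it runs from day 0 to day 2.
Job 1 can start immediately at day 0; it finishes at day 3.
For job 3: job 1 (finishes day 3); job 2 (finishes day 2). Taking the maximum gives a start of day 3, and it finishes at 3 + 1 = day 4.
Job 6 cannot start until job 3 (finishes day 4, plus 3-day gap → day 7); job 2 (finishes day 2). The controlling bound is day 7, so job 6 finishes at 7 + 5 = day 12.
After job 3 (finishes day 4), job 5 can start at day 4 and finishes at day 11.
Job 4 cannot start until job 2 (finishes day 2); job 3 (finishes day 4, plus 2-day gap → day 6). The controlling bound is day 6, so job 4 finishes at 6 + 5 = day 11.
All tasks are finished once the last one completes. Finish times: Job 1 at 3, Job 2 at 2, Job 3 at 4, Job 4 at 11, Job 5 at 11, Job 6 at 12. The latest is day 12.

12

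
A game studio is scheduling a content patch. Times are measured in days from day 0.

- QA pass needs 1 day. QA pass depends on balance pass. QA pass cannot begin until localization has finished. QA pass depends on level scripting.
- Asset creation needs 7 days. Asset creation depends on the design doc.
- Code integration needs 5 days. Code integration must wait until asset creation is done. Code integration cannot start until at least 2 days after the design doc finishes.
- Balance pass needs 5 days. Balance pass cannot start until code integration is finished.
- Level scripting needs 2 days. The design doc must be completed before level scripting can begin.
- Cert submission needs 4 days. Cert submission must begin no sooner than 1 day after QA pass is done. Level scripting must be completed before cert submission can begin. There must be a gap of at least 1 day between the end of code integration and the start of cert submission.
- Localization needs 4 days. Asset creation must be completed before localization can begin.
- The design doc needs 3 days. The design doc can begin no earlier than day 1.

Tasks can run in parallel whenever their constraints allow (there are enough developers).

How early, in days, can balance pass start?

16

The design doc cannot begin until its own release at day 1. It runs from day 1 to 1 + 3 = day 4.
Asset creation waits on the design doc (finishes day 4), so it starts at day 4 and finishes at 4 + 7 = day 11.
For code integration: asset creation (finishes day 11); the design doc (finishes day 4, plus 2-day gap → day 6). Taking the maximum gives a start of day 11, and it finishes at 11 + 5 = day 16.
Balance pass waits on code integration (finishes day 16), so the earliest it can start is day 16.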